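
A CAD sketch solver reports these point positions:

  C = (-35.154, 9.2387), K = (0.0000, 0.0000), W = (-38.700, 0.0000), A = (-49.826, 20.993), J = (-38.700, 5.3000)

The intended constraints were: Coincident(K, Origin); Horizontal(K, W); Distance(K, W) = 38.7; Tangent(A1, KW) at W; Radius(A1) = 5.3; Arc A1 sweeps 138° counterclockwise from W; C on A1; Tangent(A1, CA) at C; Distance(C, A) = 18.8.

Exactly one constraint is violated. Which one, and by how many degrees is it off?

Tangent(A1, CA) at C — off by 3.30°.

K = (0.00, 0.00) ✓; K.y = 0.00, W.y = 0.00 ✓; |KW| = 38.70 ✓; ∠(JW, WK) = 90.00° ✓; |JW| = 5.300 ✓; bearing(J→C) − bearing(J→W) = 138.0° ✓; |JC| = 5.300 ✓; ∠(JC, CA) = 86.70° ✗; |CA| = 18.80 ✓.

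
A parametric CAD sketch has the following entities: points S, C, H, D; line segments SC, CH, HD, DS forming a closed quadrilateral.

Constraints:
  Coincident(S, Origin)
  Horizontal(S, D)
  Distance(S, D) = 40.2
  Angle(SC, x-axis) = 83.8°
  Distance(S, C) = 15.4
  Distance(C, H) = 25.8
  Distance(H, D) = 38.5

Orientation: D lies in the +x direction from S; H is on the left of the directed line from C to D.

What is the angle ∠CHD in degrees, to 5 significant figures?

77.546°

S is at the origin; SD is horizontal with |SD| = 40.2 and D in +x, so D = (40.2, 0). SC runs at 83.8° with |SC| = 15.4, so C = (1.6632, 15.310). H is determined by |CH| = 25.8 and |HD| = 38.5 together: it lies at the intersection of circle(C, 25.8) and circle(D, 38.5). With |CD| = 41.467, the foot of the radical line on CD is 10.887 from C and the perpendicular offset is √(25.8² − 10.887²) = 23.391. Taking the left-of-CD solution: H = (20.417, 33.028).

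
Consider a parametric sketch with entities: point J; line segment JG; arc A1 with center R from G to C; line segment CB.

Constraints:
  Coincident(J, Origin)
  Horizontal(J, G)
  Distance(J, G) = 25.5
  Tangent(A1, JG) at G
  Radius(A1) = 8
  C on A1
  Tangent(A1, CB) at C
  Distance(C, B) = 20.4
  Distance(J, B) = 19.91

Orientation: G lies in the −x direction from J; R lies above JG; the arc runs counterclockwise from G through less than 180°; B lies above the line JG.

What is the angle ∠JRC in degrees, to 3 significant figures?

21.5°

J is at the origin; J and G share the same y with |JG| = 25.5 and G on the −x side, so G = (-25.5, 0.00). A1 meets JG tangentially, so RG is at right angles to JG, so R = G + (0, 8) = (-25.5, 8.00). Since RC ⟂ CB (tangency), |RB| = √(8.0² + 20.4²) = 21.9 regardless of where C sits on A1. So B lies on both circle(J, 19.91) and circle(R, 21.9); the above-JG intersection is B = (-6.45, 18.8). C is the foot of the tangent from B: C = (-19.3, 2.97).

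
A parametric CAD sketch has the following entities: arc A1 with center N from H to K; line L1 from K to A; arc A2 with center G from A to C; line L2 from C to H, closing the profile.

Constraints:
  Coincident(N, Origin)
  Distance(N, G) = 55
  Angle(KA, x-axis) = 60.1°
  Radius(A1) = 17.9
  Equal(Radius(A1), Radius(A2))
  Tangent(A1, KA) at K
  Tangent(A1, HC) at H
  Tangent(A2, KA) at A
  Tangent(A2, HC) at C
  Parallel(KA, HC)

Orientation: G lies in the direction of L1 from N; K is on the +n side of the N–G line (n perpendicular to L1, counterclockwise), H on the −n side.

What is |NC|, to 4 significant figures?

57.84

The slot axis is L1's direction at 60.1°, so u = (cos 60.1°, sin 60.1°) = (0.4985, 0.8669) and n = (−sin 60.1°, cos 60.1°) = (-0.8669, 0.4985). N is at the origin and G lies 55.0 along u from N, so G = 55.0·u = (27.42, 47.68). Tangency of A1 to both parallel lines with radius 17.9 puts K and H at N ± 17.9·n: K = (-15.52, 8.923), H = (15.52, -8.923). Equal radii place A and C the same way about G: A = G + 17.9·n = (11.90, 56.60), C = G − 17.9·n = (42.93, 38.76). Then |NC| = |C − N| = 57.84.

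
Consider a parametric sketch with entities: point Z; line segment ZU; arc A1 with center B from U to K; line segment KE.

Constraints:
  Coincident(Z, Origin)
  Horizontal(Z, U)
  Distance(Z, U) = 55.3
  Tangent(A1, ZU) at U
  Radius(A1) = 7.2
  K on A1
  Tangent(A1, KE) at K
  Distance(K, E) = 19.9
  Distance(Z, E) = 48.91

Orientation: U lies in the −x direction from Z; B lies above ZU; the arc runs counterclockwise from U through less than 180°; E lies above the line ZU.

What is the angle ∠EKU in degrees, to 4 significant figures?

143.6°

Z is at the origin; Z and U share the same y with |ZU| = 55.3 and U on the −x side, so U = (-55.30, 0.000). Since A1 is tangent to ZU there, BU ⟂ ZU, so B = U + (0, 7.2) = (-55.30, 7.200). Since BK ⟂ KE (tangency), |BE| = √(7.2² + 19.9²) = 21.16 regardless of where K sits on A1. So E lies on both circle(Z, 48.91) and circle(B, 21.16); the above-ZU intersection is E = (-42.56, 24.10). K is the foot of the tangent from E: K = (-48.42, 5.081).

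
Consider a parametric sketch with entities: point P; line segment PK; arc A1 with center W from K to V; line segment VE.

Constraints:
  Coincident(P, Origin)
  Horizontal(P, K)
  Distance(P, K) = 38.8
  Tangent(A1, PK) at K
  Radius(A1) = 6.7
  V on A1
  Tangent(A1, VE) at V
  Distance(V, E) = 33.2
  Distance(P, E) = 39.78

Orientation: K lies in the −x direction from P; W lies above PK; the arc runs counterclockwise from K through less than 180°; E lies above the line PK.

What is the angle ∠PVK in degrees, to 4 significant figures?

139.4°

Checks: |WV| = 6.700 ✓; ∠(WV, VE) = 90.00° ✓; |VE| = 33.20 ✓; |PE| = 39.78 ✓.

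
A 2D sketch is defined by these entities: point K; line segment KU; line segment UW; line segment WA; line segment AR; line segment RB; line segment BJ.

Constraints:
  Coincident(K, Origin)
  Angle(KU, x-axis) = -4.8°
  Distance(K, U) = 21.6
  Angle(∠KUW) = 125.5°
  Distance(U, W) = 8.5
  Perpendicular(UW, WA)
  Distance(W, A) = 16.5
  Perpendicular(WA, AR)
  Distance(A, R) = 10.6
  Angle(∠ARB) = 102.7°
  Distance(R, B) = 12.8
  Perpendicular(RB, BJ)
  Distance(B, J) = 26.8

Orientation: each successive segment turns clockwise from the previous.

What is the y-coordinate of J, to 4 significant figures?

-19.10

∠ARB = 102.7° gives RB at 43.40° from the x-axis; with |RB| = 12.8, B = (15.56, 0.3690). The perpendicularity gives BJ at right angles to RB, so BJ runs at -46.60°; with |BJ| = 26.8, J = (33.98, -19.10). So J.y = -19.10.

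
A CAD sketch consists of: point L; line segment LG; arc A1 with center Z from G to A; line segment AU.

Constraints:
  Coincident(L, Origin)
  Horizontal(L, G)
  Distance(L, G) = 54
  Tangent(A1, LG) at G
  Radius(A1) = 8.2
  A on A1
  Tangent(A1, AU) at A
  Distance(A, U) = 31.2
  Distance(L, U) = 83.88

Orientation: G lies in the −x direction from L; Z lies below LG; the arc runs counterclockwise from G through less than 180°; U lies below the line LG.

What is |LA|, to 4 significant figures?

60.79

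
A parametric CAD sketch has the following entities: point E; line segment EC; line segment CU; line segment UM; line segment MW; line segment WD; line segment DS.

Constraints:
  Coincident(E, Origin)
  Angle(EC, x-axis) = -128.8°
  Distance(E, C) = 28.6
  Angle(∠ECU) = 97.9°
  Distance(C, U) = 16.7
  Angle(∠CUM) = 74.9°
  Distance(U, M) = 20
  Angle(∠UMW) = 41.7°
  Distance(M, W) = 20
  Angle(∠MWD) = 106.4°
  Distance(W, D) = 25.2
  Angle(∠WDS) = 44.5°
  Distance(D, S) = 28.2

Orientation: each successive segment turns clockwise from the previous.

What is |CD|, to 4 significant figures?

26.23

E is at the origin; EC runs at -128.8° with length 28.6, so C = (-17.92, -22.29). ∠ECU = 97.9° gives CU at 149.1° from the x-axis; with |CU| = 16.7, U = (-32.25, -13.71). ∠CUM = 74.9° gives UM at 44.00° from the x-axis; with |UM| = 20.0, M = (-17.86, 0.1802). ∠UMW = 41.7° gives MW at -94.30° from the x-axis; with |MW| = 20.0, W = (-19.36, -19.76). ∠MWD = 106.4° gives WD at -167.9° from the x-axis; with |WD| = 25.2, D = (-44.00, -25.05). Then |CD| = |D − C| = 26.23.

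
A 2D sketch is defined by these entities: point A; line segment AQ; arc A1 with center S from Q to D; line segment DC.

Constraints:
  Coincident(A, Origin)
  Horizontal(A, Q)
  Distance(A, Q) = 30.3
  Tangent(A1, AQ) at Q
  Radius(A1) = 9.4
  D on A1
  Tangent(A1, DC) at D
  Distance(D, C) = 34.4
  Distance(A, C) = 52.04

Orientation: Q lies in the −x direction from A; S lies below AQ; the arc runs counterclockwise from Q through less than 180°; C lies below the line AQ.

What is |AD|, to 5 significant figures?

41.104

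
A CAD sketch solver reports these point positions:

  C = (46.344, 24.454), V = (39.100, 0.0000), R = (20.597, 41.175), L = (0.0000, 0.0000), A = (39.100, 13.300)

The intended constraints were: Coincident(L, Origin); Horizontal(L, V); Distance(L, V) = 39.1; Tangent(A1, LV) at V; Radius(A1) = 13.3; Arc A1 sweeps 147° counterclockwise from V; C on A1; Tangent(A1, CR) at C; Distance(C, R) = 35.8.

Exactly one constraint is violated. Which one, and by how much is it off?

Distance(C, R) = 35.8 — off by 5.10.

L = (0.00, 0.00) ✓; L.y = 0.00, V.y = 0.00 ✓; |LV| = 39.10 ✓; ∠(AV, VL) = 90.00° ✓; |AV| = 13.30 ✓; bearing(A→C) − bearing(A→V) = 147.0° ✓; |AC| = 13.30 ✓; ∠(AC, CR) = 90.00° ✓; |CR| = 30.70 ✗.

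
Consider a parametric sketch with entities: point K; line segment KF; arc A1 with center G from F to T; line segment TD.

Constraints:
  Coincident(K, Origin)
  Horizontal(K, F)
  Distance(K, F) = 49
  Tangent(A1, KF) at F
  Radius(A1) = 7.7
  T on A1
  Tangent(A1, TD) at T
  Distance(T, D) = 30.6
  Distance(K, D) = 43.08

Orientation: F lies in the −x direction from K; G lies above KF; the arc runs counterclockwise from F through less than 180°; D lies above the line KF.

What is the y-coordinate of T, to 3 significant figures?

4.38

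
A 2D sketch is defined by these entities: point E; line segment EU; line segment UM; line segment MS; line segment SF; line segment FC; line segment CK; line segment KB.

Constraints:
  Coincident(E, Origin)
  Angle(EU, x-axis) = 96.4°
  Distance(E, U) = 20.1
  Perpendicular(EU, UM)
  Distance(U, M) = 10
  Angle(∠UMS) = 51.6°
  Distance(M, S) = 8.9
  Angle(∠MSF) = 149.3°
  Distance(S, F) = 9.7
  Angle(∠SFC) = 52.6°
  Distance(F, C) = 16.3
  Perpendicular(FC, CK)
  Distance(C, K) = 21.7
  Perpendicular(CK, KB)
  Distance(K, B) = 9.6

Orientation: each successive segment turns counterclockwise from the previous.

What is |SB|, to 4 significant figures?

14.02

E is at the origin; EU runs at 96.4° with length 20.1, so U = (-2.241, 19.97). EU ⟂ UM, so UM runs at -173.6°; with |UM| = 10.0, M = (-12.18, 18.86). ∠UMS = 51.6° gives MS at -45.20° from the x-axis; with |MS| = 8.9, S = (-5.907, 12.54). ∠MSF = 149.3° gives SF at -14.50° from the x-axis; with |SF| = 9.7, F = (3.484, 10.12). ∠SFC = 52.6° gives FC at 112.9° from the x-axis; with |FC| = 16.3, C = (-2.859, 25.13). FC is perpendicular to CK, so CK runs at -157.1°; with |CK| = 21.7, K = (-22.85, 16.69). The perpendicularity gives KB at right angles to CK, so KB runs at -67.10°; with |KB| = 9.6, B = (-19.11, 7.844). Then |SB| = |B − S| = 14.02.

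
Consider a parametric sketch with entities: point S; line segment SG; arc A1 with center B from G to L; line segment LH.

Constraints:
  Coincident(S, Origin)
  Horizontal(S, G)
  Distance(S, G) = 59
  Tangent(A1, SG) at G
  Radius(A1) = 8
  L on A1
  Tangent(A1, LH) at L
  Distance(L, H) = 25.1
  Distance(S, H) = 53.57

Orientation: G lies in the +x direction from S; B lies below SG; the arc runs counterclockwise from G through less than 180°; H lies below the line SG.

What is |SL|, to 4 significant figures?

51.63

Checks: S.y = 0.00, G.y = 0.00 ✓; |BL| = 8.000 ✓; ∠(BL, LH) = 90.00° ✓; |LH| = 25.10 ✓; |SH| = 53.57 ✓.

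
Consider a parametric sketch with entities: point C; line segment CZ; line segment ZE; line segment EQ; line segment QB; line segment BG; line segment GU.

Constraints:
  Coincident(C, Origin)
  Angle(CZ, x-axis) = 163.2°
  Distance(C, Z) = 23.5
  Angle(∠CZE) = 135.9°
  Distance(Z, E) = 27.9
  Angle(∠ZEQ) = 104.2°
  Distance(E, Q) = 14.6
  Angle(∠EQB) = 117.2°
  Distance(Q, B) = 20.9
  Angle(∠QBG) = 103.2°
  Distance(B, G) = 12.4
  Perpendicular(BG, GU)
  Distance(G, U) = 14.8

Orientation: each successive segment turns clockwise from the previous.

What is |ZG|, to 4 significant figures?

21.56

C is at the origin; CZ runs at 163.2° with length 23.5, so Z = (-22.50, 6.792). ∠CZE = 135.9° gives ZE at 119.1° from the x-axis; with |ZE| = 27.9, E = (-36.07, 31.17). ∠ZEQ = 104.2° gives EQ at 43.30° from the x-axis; with |EQ| = 14.6, Q = (-25.44, 41.18). ∠EQB = 117.2° gives QB at -19.50° from the x-axis; with |QB| = 20.9, B = (-5.739, 34.21). ∠QBG = 103.2° gives BG at -96.30° from the x-axis; with |BG| = 12.4, G = (-7.100, 21.88). Then |ZG| = |G − Z| = 21.56.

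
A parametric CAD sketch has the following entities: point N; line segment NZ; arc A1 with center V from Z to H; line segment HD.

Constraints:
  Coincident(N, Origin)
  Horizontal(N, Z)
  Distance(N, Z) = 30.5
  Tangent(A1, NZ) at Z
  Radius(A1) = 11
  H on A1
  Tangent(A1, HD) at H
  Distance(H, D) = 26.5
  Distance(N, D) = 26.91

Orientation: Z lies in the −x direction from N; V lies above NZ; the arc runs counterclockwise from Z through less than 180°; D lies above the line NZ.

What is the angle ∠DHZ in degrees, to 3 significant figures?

153°

Checks: N.y = 0.00, Z.y = 0.00 ✓; |NZ| = 30.50 ✓; |VH| = 11.00 ✓; ∠(VH, HD) = 90.00° ✓; |HD| = 26.50 ✓; |ND| = 26.91 ✓.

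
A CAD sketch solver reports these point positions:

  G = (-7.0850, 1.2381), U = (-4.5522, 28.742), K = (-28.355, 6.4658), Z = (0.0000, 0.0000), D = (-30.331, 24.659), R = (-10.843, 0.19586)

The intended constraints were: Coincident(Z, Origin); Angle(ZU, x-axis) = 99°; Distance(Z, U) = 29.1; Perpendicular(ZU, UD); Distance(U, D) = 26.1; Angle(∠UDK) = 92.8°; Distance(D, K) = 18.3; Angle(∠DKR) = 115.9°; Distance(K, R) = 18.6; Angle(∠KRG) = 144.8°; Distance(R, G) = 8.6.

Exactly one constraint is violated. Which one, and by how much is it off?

Distance(R, G) = 8.6 — off by 4.70.

Z = (0.00, 0.00) ✓; ZU at 99.00° ✓; |ZU| = 29.10 ✓; ∠(ZU, UD) = 90.00° ✓; |UD| = 26.10 ✓; ∠UDK = 92.80° ✓; |DK| = 18.30 ✓; ∠DKR = 115.9° ✓; |KR| = 18.60 ✓; ∠KRG = 144.8° ✓; |RG| = 3.900 ✗.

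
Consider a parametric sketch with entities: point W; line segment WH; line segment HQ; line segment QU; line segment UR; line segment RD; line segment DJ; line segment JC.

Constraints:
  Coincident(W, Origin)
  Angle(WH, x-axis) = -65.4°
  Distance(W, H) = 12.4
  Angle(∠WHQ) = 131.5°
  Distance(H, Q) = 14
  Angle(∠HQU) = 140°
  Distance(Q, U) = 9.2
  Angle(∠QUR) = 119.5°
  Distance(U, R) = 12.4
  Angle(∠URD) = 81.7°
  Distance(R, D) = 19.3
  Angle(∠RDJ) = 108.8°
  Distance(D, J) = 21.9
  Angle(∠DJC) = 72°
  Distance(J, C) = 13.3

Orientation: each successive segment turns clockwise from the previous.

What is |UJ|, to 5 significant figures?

25.984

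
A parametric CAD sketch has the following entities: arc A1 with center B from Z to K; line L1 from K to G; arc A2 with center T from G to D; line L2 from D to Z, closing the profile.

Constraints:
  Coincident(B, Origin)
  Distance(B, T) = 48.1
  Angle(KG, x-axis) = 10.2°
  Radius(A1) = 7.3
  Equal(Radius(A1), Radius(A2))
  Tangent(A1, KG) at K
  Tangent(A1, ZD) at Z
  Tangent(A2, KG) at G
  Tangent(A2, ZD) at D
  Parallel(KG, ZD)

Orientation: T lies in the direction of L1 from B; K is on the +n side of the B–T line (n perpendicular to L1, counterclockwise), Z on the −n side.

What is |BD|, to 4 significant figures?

48.65

The slot axis is L1's direction at 10.2°, so u = (cos 10.2°, sin 10.2°) = (0.9842, 0.1771) and n = (−sin 10.2°, cos 10.2°) = (-0.1771, 0.9842). B is at the origin and T lies 48.1 along u from B, so T = 48.1·u = (47.34, 8.518). Tangency of A1 to both parallel lines with radius 7.3 puts K and Z at B ± 7.3·n: K = (-1.293, 7.185), Z = (1.293, -7.185). Equal radii place G and D the same way about T: G = T + 7.3·n = (46.05, 15.70), D = T − 7.3·n = (48.63, 1.333). Then |BD| = |D − B| = 48.65.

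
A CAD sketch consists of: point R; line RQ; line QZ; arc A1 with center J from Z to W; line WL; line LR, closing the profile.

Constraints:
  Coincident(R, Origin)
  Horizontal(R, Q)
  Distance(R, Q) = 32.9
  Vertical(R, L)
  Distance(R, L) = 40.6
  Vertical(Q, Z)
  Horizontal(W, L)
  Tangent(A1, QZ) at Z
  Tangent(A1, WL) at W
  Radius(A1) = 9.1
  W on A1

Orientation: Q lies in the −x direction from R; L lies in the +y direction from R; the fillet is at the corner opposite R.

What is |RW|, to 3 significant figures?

47.1

R is at the origin; RQ is horizontal with |RQ| = 32.9 and Q on the −x side, so Q = (-32.9, 0.00). RL is vertical with |RL| = 40.6 and L on the +y side, so L = (0.00, 40.6). The virtual corner opposite R is at (-32.9, 40.6). A1 meets QZ tangentially, so JZ is at right angles to QZ and the tangent condition forces JW to be normal to WL, with radius 9.1, so the center J sits 9.1 in from both sides at J = (-23.8, 31.5). That places the tangent points at Z = (-32.9, 31.5) on QZ and W = (-23.8, 40.6) on WL. Then |RW| = |W − R| = 47.1.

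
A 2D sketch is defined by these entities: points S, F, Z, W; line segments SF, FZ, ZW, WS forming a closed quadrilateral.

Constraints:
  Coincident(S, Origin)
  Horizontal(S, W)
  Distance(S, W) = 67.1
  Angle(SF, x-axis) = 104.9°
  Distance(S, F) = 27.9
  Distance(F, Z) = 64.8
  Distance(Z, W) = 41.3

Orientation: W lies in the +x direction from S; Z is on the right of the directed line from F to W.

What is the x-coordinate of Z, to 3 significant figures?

33.3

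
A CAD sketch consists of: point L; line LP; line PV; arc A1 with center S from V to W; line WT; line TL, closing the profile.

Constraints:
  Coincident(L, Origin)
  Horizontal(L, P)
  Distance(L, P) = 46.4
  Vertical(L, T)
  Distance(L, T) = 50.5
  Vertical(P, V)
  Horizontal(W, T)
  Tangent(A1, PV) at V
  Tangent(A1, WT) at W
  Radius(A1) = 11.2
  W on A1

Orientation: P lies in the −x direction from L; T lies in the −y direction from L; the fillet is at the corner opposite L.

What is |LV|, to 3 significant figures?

60.8

L is at the origin; LP is horizontal with |LP| = 46.4 and P on the −x side, so P = (-46.4, 0.00). LT is vertical with |LT| = 50.5 and T on the −y side, so T = (0.00, -50.5). The virtual corner opposite L is at (-46.4, -50.5). The tangent condition forces SV to be normal to PV and tangency of A1 to WT means the radius SW is perpendicular to WT, with radius 11.2, so the center S sits 11.2 in from both sides at S = (-35.2, -39.3). That places the tangent points at V = (-46.4, -39.3) on PV and W = (-35.2, -50.5) on WT. Then |LV| = |V − L| = 60.8.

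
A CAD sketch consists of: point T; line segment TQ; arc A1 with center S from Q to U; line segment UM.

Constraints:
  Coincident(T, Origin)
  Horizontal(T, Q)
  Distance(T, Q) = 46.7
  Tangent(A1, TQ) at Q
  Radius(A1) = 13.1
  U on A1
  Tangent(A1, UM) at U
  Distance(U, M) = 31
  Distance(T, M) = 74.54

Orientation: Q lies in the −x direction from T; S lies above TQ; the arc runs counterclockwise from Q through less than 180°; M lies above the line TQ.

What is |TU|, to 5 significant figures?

43.967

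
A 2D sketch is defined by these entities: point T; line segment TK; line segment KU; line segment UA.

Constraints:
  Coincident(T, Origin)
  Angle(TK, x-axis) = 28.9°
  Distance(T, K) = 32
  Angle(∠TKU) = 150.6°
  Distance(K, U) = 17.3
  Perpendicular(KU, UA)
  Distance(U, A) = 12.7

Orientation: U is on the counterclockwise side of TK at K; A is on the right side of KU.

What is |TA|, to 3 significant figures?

53.4

T is at the origin; TK runs at 28.9° with length 32.0, so K = 32.0·(cos 28.9°, sin 28.9°) = (28.0, 15.5). ∠TKU = 150.6°, so KU runs at 28.9° + (180° − 150.6°) = 58.3° from the x-axis; with |KU| = 17.3, U = K + 17.3·(cos 58.3°, sin 58.3°) = (37.1, 30.2). The perpendicularity gives UA at right angles to KU; with |UA| = 12.7 on the right of KU, A = U + 12.7·(0.851, -0.525) = (47.9, 23.5). Then |TA| = |A − T| = 53.4.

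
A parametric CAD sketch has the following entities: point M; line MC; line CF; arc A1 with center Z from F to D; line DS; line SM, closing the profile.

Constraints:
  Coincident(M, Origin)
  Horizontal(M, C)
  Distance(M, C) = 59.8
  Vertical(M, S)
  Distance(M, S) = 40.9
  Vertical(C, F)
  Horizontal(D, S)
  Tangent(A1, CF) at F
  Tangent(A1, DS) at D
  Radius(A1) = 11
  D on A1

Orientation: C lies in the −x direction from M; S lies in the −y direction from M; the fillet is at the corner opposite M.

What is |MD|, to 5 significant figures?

63.673

M is at the origin; M and C share the same y with |MC| = 59.8 and C on the −x side, so C = (-59.800, 0.0000). MS is vertical with |MS| = 40.9 and S on the −y side, so S = (0.0000, -40.900). The virtual corner opposite M is at (-59.800, -40.900). A1 meets CF tangentially, so ZF is at right angles to CF and tangency of A1 to DS means the radius ZD is perpendicular to DS, with radius 11.0, so the center Z sits 11.0 in from both sides at Z = (-48.800, -29.900). That places the tangent points at F = (-59.800, -29.900) on CF and D = (-48.800, -40.900) on DS. Then |MD| = |D − M| = 63.673.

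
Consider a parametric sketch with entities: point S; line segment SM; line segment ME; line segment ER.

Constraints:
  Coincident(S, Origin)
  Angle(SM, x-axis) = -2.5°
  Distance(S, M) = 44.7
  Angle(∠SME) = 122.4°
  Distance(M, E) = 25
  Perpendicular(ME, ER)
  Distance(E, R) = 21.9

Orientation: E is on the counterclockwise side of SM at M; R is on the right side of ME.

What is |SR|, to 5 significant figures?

77.158

S is at the origin; SM runs at -2.5° with length 44.7, so M = 44.7·(cos -2.5°, sin -2.5°) = (44.657, -1.9498). ∠SME = 122.4°, so ME runs at -2.5° + (180° − 122.4°) = 55.100° from the x-axis; with |ME| = 25.0, E = M + 25.0·(cos 55.100°, sin 55.100°) = (58.961, 18.554). ME is perpendicular to ER; with |ER| = 21.9 on the right of ME, R = E + 21.9·(0.82015, -0.57215) = (76.922, 6.0240). Then |SR| = |R − S| = 77.158.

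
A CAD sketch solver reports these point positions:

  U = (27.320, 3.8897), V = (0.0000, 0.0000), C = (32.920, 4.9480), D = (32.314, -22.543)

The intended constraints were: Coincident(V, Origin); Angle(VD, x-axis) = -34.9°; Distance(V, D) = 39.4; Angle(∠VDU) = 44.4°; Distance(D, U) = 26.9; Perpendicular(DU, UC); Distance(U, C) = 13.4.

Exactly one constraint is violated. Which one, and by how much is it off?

Distance(U, C) = 13.4 — off by 7.70.

V = (0.00, 0.00) ✓; VD at -34.90° ✓; |VD| = 39.40 ✓; ∠VDU = 44.40° ✓; |DU| = 26.90 ✓; ∠(DU, UC) = 90.00° ✓; |UC| = 5.699 ✗.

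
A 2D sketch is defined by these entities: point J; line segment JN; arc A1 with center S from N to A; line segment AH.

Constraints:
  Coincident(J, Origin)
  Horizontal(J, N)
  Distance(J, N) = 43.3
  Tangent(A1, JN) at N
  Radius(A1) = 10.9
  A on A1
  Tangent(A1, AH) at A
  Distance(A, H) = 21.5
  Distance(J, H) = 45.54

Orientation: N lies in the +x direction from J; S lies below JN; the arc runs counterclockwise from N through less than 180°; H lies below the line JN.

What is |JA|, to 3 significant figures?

34.1

Checks: J.y = 0.00, N.y = 0.00 ✓; ∠(SN, NJ) = 90.00° ✓; |SN| = 10.90 ✓; |SA| = 10.90 ✓; ∠(SA, AH) = 90.00° ✓; |AH| = 21.50 ✓; |JH| = 45.54 ✓.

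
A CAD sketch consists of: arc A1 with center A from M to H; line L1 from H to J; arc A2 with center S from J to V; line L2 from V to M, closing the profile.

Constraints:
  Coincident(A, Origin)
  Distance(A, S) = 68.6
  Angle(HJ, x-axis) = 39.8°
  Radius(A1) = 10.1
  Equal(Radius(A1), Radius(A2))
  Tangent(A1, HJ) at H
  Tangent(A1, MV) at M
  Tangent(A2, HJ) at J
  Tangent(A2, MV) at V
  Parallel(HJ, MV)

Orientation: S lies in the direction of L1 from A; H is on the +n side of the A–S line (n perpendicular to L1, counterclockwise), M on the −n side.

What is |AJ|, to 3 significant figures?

69.3

The slot axis is L1's direction at 39.8°, so u = (cos 39.8°, sin 39.8°) = (0.768, 0.640) and n = (−sin 39.8°, cos 39.8°) = (-0.640, 0.768). A is at the origin and S lies 68.6 along u from A, so S = 68.6·u = (52.7, 43.9). Tangency of A1 to both parallel lines with radius 10.1 puts H and M at A ± 10.1·n: H = (-6.47, 7.76), M = (6.47, -7.76). Equal radii place J and V the same way about S: J = S + 10.1·n = (46.2, 51.7), V = S − 10.1·n = (59.2, 36.2). Then |AJ| = |J − A| = 69.3.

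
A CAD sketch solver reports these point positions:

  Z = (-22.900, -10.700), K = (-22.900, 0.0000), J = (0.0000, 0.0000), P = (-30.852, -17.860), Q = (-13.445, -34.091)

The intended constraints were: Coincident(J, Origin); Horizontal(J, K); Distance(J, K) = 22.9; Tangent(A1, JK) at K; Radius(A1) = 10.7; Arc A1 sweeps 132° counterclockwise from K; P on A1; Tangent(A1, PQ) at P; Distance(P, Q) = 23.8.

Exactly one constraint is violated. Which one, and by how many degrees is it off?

Tangent(A1, PQ) at P — off by 5.00°.

J = (0.00, 0.00) ✓; J.y = 0.00, K.y = 0.00 ✓; |JK| = 22.90 ✓; ∠(ZK, KJ) = 90.00° ✓; |ZK| = 10.70 ✓; bearing(Z→P) − bearing(Z→K) = 132.0° ✓; |ZP| = 10.70 ✓; ∠(ZP, PQ) = 85.00° ✗; |PQ| = 23.80 ✓.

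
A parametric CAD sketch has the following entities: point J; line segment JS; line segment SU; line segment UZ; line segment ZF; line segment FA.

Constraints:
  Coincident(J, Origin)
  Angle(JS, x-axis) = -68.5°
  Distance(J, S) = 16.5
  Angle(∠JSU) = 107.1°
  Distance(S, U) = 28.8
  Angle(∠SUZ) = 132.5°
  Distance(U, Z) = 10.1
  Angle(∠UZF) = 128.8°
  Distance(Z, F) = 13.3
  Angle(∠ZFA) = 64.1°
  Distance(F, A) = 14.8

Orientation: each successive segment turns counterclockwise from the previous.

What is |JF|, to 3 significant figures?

38.8

∠SUZ = 132.5° gives UZ at 51.9° from the x-axis; with |UZ| = 10.1, Z = (41.0, -5.19). ∠UZF = 128.8° gives ZF at 103° from the x-axis; with |ZF| = 13.3, F = (38.0, 7.76). Then |JF| = |F − J| = 38.8.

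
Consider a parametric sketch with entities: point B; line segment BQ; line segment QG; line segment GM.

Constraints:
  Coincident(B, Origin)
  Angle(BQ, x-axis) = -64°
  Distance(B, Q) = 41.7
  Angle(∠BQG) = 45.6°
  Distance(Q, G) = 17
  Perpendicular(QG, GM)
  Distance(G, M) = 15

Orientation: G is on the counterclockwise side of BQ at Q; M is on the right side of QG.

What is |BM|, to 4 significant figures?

46.42

B is at the origin; BQ runs at -64.0° with length 41.7, so Q = 41.7·(cos -64.0°, sin -64.0°) = (18.28, -37.48). ∠BQG = 45.6°, so QG runs at -64.0° + (180° − 45.6°) = 70.40° from the x-axis; with |QG| = 17.0, G = Q + 17.0·(cos 70.40°, sin 70.40°) = (23.98, -21.46). QG is perpendicular to GM; with |GM| = 15.0 on the right of QG, M = G + 15.0·(0.9421, -0.3355) = (38.11, -26.50). Then |BM| = |M − B| = 46.42.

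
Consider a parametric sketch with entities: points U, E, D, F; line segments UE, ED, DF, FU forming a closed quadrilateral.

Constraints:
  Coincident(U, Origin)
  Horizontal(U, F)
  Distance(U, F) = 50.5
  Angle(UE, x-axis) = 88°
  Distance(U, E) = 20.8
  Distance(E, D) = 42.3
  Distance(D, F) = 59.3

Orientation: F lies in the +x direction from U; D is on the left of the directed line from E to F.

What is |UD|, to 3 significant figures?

60.4

Checks: |UF| = 50.50 ✓; |UE| = 20.80 ✓; |ED| = 42.30 ✓; |DF| = 59.30 ✓.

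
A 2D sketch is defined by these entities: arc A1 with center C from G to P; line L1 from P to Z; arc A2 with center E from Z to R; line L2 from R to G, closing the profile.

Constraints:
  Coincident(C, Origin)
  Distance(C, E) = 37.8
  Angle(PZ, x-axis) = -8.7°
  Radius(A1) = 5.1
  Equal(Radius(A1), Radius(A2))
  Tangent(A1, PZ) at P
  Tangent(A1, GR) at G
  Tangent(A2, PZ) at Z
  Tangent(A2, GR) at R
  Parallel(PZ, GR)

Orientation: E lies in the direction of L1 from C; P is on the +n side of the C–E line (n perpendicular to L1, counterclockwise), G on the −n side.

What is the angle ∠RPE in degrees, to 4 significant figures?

7.417°

The slot axis is L1's direction at -8.7°, so u = (cos -8.7°, sin -8.7°) = (0.9885, -0.1513) and n = (−sin -8.7°, cos -8.7°) = (0.1513, 0.9885). C is at the origin and E lies 37.8 along u from C, so E = 37.8·u = (37.37, -5.718). Tangency of A1 to both parallel lines with radius 5.1 puts P and G at C ± 5.1·n: P = (0.7714, 5.041), G = (-0.7714, -5.041). Equal radii place Z and R the same way about E: Z = E + 5.1·n = (38.14, -0.6763), R = E − 5.1·n = (36.59, -10.76). Then cos ∠RPE = PR·PE / (|PR||PE|), giving 7.417°.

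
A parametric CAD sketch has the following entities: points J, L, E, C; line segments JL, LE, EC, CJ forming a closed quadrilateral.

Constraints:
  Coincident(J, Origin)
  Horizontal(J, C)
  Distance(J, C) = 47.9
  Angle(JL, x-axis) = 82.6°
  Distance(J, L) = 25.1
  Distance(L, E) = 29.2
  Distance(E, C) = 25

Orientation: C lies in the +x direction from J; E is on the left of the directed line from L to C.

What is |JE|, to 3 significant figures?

37.2

Checks: |LE| = 29.20 ✓; |EC| = 25.00 ✓.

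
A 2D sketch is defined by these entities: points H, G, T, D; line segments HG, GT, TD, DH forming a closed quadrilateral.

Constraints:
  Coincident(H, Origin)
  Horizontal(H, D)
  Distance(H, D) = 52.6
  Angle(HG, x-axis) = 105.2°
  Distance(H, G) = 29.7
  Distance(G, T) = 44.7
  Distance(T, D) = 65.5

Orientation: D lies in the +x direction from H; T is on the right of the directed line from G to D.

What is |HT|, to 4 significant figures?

19.32

Checks: |GT| = 44.70 ✓; |TD| = 65.50 ✓.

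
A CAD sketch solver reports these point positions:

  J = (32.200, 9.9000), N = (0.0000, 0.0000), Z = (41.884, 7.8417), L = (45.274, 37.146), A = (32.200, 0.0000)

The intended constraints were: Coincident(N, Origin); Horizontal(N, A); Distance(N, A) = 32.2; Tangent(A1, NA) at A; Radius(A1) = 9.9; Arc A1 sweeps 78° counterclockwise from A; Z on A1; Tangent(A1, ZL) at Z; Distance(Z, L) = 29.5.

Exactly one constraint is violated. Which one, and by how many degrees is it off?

Tangent(A1, ZL) at Z — off by 5.40°.

N = (0.00, 0.00) ✓; N.y = 0.00, A.y = 0.00 ✓; |NA| = 32.20 ✓; ∠(JA, AN) = 90.00° ✓; |JA| = 9.900 ✓; bearing(J→Z) − bearing(J→A) = 78.00° ✓; |JZ| = 9.900 ✓; ∠(JZ, ZL) = 84.60° ✗; |ZL| = 29.50 ✓.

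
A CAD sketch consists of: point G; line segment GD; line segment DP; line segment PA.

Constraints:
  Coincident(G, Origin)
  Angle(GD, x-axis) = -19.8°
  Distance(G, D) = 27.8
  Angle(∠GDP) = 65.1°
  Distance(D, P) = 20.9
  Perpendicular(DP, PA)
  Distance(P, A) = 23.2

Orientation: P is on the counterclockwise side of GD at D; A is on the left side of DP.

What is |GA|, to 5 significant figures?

9.4136

∠GDP = 65.1°, so DP runs at -19.8° + (180° − 65.1°) = 95.100° from the x-axis; with |DP| = 20.9, P = D + 20.9·(cos 95.100°, sin 95.100°) = (24.299, 11.400). The perpendicularity gives PA at right angles to DP; with |PA| = 23.2 on the left of DP, A = P + 23.2·(-0.99604, -0.088894) = (1.1904, 9.3380). Then |GA| = |A − G| = 9.4136.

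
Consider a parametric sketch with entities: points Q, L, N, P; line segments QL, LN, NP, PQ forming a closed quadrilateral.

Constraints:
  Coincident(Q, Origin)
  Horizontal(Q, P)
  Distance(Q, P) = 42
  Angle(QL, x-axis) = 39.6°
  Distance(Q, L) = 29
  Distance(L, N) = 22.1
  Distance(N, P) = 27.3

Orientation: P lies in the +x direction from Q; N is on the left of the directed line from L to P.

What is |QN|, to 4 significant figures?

50.60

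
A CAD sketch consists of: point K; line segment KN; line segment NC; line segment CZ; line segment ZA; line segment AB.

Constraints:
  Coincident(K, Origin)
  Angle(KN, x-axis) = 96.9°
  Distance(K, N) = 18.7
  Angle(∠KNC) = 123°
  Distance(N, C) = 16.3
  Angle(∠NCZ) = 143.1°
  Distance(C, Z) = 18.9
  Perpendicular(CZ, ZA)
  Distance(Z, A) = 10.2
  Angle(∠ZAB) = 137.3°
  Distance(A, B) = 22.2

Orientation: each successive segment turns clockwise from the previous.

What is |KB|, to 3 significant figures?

15.7

K is at the origin; KN runs at 96.9° with length 18.7, so N = (-2.25, 18.6). ∠KNC = 123.0° gives NC at 39.9° from the x-axis; with |NC| = 16.3, C = (10.3, 29.0). ∠NCZ = 143.1° gives CZ at 3.00° from the x-axis; with |CZ| = 18.9, Z = (29.1, 30.0). The perpendicularity gives ZA at right angles to CZ, so ZA runs at -87.0°; with |ZA| = 10.2, A = (29.7, 19.8). ∠ZAB = 137.3° gives AB at -130° from the x-axis; with |AB| = 22.2, B = (15.5, 2.74). Then |KB| = |B − K| = 15.7.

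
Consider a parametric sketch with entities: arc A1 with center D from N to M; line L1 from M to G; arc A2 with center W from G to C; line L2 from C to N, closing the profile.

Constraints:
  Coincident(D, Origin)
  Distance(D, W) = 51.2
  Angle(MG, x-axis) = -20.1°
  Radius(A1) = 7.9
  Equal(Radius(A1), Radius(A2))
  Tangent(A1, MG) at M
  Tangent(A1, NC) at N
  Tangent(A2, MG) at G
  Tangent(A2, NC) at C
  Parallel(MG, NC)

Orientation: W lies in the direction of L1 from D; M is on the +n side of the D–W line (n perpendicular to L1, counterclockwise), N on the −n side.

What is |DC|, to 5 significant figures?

51.806

The slot axis is L1's direction at -20.1°, so u = (cos -20.1°, sin -20.1°) = (0.93909, -0.34366) and n = (−sin -20.1°, cos -20.1°) = (0.34366, 0.93909). D is at the origin and W lies 51.2 along u from D, so W = 51.2·u = (48.082, -17.595). Tangency of A1 to both parallel lines with radius 7.9 puts M and N at D ± 7.9·n: M = (2.7149, 7.4188), N = (-2.7149, -7.4188). Equal radii place G and C the same way about W: G = W + 7.9·n = (50.797, -10.177), C = W − 7.9·n = (45.367, -25.014). Then |DC| = |C − D| = 51.806.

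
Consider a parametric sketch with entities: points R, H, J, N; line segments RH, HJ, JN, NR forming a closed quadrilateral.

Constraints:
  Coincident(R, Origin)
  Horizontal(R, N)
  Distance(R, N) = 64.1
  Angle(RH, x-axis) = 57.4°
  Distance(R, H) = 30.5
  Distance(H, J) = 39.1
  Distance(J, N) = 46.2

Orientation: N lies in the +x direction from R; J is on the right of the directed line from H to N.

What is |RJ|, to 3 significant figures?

23.9

R is at the origin; RN is horizontal with |RN| = 64.1 and N in +x, so N = (64.1, 0). RH runs at 57.4° with |RH| = 30.5, so H = (16.4, 25.7). J is determined by |HJ| = 39.1 and |JN| = 46.2 together: it lies at the intersection of circle(H, 39.1) and circle(N, 46.2). With |HN| = 54.2, the foot of the radical line on HN is 21.5 from H and the perpendicular offset is √(39.1² − 21.5²) = 32.7. Taking the right-of-HN solution: J = (19.8, -13.3).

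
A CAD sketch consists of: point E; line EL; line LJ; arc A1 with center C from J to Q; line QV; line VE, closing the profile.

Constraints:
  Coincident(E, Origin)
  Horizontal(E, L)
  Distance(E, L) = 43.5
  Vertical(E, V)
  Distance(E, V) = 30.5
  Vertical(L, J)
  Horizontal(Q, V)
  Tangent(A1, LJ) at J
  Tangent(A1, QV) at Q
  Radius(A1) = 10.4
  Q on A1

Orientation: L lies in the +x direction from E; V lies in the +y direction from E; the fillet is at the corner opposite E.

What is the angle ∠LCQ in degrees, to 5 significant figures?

152.64°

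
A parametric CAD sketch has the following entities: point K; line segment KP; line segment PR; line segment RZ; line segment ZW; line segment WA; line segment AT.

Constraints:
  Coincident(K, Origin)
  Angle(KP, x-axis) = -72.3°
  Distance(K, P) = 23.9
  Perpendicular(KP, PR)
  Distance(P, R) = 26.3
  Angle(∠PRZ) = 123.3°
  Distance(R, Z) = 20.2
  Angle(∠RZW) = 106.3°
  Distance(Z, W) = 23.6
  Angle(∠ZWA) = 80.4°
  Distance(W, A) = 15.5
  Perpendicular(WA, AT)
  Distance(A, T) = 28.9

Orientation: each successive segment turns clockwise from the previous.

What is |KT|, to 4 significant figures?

39.43

∠ZWA = 80.4° gives WA at -32.30° from the x-axis; with |WA| = 15.5, A = (-11.28, -4.563). WA ⟂ AT, so AT runs at -122.3°; with |AT| = 28.9, T = (-26.72, -28.99). Then |KT| = |T − K| = 39.43.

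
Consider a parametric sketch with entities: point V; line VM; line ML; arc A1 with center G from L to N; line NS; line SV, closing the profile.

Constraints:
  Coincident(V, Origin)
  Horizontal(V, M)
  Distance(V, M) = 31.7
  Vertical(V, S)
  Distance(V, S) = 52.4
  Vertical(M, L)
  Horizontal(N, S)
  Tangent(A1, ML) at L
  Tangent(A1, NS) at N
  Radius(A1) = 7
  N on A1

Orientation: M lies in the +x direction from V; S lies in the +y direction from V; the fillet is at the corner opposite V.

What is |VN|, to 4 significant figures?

57.93

V is at the origin; V and M share the same y with |VM| = 31.7 and M on the +x side, so M = (31.70, 0.000). VS is vertical with |VS| = 52.4 and S on the +y side, so S = (0.000, 52.40). The virtual corner opposite V is at (31.70, 52.40). Since A1 is tangent to ML there, GL ⟂ ML and the tangent condition forces GN to be normal to NS, with radius 7.0, so the center G sits 7.0 in from both sides at G = (24.70, 45.40). That places the tangent points at L = (31.70, 45.40) on ML and N = (24.70, 52.40) on NS. Then |VN| = |N − V| = 57.93.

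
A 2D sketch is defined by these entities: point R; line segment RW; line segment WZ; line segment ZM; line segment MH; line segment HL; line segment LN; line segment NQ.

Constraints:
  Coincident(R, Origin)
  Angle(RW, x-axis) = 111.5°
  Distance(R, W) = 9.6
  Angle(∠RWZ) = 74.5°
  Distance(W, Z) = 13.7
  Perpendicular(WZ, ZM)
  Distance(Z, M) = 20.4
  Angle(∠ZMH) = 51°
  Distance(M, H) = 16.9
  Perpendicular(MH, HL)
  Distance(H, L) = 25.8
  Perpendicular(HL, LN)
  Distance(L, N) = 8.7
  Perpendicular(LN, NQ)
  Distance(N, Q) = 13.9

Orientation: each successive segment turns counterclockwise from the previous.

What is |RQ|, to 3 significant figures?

12.7

R is at the origin; RW runs at 111.5° with length 9.6, so W = (-3.52, 8.93). ∠RWZ = 74.5° gives WZ at -143° from the x-axis; with |WZ| = 13.7, Z = (-14.5, 0.687). WZ ⟂ ZM, so ZM runs at -53.0°; with |ZM| = 20.4, M = (-2.18, -15.6). ∠ZMH = 51.0° gives MH at 76.0° from the x-axis; with |MH| = 16.9, H = (1.91, 0.793). The perpendicularity gives HL at right angles to MH, so HL runs at 166°; with |HL| = 25.8, L = (-23.1, 7.03). HL is perpendicular to LN, so LN runs at -104°; with |LN| = 8.7, N = (-25.2, -1.41). LN is perpendicular to NQ, so NQ runs at -14.0°; with |NQ| = 13.9, Q = (-11.7, -4.77). Then |RQ| = |Q − R| = 12.7.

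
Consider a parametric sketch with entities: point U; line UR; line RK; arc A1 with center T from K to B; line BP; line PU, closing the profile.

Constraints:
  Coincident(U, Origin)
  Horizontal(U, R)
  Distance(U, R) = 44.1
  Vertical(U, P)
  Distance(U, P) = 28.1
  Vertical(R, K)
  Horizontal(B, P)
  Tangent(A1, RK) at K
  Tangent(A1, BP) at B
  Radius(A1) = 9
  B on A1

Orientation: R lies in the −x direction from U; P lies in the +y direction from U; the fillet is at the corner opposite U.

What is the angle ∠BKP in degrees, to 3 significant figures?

33.5°

U is at the origin; U and R share the same y with |UR| = 44.1 and R on the −x side, so R = (-44.1, 0.00). UP is vertical with |UP| = 28.1 and P on the +y side, so P = (0.00, 28.1). The virtual corner opposite U is at (-44.1, 28.1). Since A1 is tangent to RK there, TK ⟂ RK and tangency of A1 to BP means the radius TB is perpendicular to BP, with radius 9.0, so the center T sits 9.0 in from both sides at T = (-35.1, 19.1). That places the tangent points at K = (-44.1, 19.1) on RK and B = (-35.1, 28.1) on BP. Then cos ∠BKP = KB·KP / (|KB||KP|), giving 33.5°.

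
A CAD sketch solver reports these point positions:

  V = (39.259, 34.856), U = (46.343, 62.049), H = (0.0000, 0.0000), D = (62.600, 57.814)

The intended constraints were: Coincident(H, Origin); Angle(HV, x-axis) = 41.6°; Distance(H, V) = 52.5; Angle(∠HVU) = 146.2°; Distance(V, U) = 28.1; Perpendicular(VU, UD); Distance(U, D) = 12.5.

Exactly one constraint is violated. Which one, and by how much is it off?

Distance(U, D) = 12.5 — off by 4.30.

H = (0.00, 0.00) ✓; HV at 41.60° ✓; |HV| = 52.50 ✓; ∠HVU = 146.2° ✓; |VU| = 28.10 ✓; ∠(VU, UD) = 90.00° ✓; |UD| = 16.80 ✗.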